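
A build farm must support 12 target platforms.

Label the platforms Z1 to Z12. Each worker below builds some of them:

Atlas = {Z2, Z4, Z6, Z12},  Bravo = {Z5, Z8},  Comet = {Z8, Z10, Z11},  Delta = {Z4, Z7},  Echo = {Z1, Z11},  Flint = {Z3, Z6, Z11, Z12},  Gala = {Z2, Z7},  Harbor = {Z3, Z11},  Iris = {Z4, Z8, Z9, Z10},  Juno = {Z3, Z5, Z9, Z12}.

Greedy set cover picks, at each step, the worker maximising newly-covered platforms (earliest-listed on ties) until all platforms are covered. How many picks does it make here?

Greedy: pick Atlas (covers 4 new) → pick Comet (covers 3 new) → pick Juno (covers 3 new) → pick Delta (covers 1 new) → pick Echo (covers 1 new). Total picks: 5.

5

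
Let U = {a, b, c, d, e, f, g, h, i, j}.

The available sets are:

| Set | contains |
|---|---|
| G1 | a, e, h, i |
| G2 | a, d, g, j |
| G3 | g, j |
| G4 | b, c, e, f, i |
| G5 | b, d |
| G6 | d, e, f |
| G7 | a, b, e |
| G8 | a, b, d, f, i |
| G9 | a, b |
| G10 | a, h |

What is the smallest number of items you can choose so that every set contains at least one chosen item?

Take T = {b, d, h, j}. Each listed set contains at least one of these, so T is a hitting set of size 4.
No choice of 3 items meets every set, so 4 is the minimum.

4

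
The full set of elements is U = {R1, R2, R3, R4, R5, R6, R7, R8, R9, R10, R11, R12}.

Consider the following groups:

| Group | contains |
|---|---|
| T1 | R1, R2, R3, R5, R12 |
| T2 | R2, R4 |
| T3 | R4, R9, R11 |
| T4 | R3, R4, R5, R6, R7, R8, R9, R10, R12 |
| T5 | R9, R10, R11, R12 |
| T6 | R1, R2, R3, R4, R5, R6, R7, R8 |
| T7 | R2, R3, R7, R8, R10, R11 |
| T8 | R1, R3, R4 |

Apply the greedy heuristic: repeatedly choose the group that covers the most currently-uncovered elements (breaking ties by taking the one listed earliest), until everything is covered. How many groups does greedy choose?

3

Greedy: pick T4 (covers 9 new) → pick T1 (covers 2 new) → pick T3 (covers 1 new). Total picks: 3.
(The true minimum cover uses only 2 groups, so greedy is not optimal here.)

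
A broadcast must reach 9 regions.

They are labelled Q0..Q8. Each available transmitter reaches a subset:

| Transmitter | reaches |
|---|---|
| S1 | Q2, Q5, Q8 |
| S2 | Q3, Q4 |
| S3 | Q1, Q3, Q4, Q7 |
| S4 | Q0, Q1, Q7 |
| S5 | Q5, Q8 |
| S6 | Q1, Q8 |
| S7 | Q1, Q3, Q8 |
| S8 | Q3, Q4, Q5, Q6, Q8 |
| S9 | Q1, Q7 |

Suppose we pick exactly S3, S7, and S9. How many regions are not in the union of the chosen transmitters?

4

Union of S3, S7, S9 = {Q1, Q3, Q4, Q7, Q8}.
Not covered: Q0, Q2, Q5, Q6 — 4 regions.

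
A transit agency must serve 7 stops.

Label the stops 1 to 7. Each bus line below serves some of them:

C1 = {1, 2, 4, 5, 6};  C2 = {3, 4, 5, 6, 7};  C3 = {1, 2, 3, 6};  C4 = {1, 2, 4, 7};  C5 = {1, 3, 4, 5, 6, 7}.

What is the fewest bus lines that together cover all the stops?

C1 and C2 together: C1 ∪ C2 = {1, 2, 3, 4, 5, 6, 7} — every stop is covered.
No single bus line has all 7 stops (the largest, C5, has 6), so 2 is optimal.

2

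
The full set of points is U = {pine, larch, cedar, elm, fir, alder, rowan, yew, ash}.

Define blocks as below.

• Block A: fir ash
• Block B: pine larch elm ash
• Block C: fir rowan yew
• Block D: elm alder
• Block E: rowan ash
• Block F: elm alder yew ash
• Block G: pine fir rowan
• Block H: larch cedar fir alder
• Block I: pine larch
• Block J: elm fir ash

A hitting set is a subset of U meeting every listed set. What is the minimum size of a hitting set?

Take T = {pine, alder, yew, ash}. Each listed block contains at least one of these, so T is a hitting set of size 4.
No choice of 3 points meets every block, so 4 is the minimum.

4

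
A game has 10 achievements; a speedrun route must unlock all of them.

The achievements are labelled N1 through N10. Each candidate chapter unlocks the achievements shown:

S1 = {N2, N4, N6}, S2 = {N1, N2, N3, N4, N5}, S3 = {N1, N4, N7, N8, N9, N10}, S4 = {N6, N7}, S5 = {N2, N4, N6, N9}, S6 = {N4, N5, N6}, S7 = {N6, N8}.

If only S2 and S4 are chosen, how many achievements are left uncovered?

3

Union of S2, S4 = {N1, N2, N3, N4, N5, N6, N7}.
Not covered: N8, N9, N10 — 3 achievements.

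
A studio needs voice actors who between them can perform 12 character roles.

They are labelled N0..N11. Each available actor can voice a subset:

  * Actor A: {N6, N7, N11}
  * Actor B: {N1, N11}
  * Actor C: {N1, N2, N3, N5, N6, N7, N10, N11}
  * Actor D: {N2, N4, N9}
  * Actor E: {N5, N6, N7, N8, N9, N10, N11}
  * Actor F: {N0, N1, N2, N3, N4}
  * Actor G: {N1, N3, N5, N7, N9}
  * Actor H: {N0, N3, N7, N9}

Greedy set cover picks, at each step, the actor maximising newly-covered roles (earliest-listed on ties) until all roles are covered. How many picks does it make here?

4

Greedy: pick C (covers 8 new) → pick D (covers 2 new) → pick E (covers 1 new) → pick F (covers 1 new). Total picks: 4.
(The true minimum cover uses only 2 actors, so greedy is not optimal here.)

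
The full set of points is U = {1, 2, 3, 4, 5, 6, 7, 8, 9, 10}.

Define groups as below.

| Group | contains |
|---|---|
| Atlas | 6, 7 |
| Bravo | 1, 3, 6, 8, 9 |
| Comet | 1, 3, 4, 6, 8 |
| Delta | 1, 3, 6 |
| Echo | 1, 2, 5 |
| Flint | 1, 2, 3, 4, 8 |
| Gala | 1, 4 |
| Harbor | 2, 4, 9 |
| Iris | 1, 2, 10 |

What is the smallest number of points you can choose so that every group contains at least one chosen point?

3

Take H = {1, 2, 7}. Each listed group contains at least one of these, so H is a hitting set of size 3.
No choice of 2 points meets every group, so 3 is the minimum.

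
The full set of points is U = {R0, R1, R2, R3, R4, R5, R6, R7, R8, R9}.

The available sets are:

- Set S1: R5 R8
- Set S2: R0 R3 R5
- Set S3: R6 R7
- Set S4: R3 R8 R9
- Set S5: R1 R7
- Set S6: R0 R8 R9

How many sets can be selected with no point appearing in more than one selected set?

2

S1, S5 are pairwise disjoint (S1={R5,R8}; S5={R1,R7}).
Every remaining set overlaps one of these, and no 3 of the listed sets are pairwise disjoint, so 2 is the maximum.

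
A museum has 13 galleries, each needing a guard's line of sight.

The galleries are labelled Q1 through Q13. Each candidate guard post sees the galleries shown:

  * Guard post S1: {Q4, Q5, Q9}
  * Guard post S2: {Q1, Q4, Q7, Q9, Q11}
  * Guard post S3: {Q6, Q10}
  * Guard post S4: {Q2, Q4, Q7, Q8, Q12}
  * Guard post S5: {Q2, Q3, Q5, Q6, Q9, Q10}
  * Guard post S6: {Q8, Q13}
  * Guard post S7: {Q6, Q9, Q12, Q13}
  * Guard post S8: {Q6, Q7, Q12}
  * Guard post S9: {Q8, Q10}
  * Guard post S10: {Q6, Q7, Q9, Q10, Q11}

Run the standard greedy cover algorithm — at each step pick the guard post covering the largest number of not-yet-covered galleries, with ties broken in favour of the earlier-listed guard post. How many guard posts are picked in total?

Greedy: pick S5 (covers 6 new) → pick S2 (covers 4 new) → pick S4 (covers 2 new) → pick S6 (covers 1 new). Total picks: 4.

4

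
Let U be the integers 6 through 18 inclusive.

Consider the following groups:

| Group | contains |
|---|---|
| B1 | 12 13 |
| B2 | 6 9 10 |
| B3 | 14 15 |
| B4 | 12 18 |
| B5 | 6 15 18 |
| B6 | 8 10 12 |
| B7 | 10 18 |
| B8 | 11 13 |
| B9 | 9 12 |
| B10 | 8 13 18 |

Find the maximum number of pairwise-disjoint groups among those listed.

4

B3, B7, B8, B9 are pairwise disjoint (B3={14,15}; B7={10,18}; B8={11,13}; B9={9,12}).
Every remaining group overlaps one of these, and no 5 of the listed groups are pairwise disjoint, so 4 is the maximum.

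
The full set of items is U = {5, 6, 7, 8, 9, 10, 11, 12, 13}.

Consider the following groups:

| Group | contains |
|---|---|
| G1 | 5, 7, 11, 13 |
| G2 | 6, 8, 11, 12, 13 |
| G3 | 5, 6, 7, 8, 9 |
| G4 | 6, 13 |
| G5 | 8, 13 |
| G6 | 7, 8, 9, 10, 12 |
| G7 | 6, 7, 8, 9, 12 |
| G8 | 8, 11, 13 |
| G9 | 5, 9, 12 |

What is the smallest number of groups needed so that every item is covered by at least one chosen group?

G1 and G6 and G7 together: G1 ∪ G6 ∪ G7 = {5, 6, 7, 8, 9, 10, 11, 12, 13} — every item is covered.
Only G6 contains 10, so G6 is forced; the remaining 4 items need at least 2 more groups (each remaining group adds at most 3) — so at least 3 groups are needed, and 3 is optimal.

3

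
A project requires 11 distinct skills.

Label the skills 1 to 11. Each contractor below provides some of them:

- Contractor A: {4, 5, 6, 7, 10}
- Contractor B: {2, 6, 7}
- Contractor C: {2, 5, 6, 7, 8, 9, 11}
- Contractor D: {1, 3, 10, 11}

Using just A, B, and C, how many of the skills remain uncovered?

2

Union of A, B, C = {2, 4, 5, 6, 7, 8, 9, 10, 11}.
Not covered: 1, 3 — 2 skills.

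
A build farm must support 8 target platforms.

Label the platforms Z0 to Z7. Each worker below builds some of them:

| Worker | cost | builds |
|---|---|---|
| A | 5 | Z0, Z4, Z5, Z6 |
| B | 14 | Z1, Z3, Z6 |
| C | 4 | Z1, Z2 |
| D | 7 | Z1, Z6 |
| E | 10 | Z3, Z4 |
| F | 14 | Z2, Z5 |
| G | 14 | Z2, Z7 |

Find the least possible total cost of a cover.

A, C, E, G together cover every platform (A ∪ C ∪ E ∪ G = {Z0, Z1, Z2, Z3, Z4, Z5, Z6, Z7}); total cost 5 + 4 + 10 + 14 = 33.
No covering selection has total cost below 33.

33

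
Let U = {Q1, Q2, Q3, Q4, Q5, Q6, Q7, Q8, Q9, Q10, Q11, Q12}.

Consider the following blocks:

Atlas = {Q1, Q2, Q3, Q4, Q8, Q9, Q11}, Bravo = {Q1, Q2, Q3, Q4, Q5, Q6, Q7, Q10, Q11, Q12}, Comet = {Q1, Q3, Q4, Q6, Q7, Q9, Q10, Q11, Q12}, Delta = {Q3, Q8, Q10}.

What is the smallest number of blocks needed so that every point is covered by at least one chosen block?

2

Atlas and Bravo cover everything between them: the union {Q1, Q2, Q3, Q4, Q5, Q6, Q7, Q8, Q9, Q10, Q11, Q12} is all of U.
No single block has all 12 points (the largest, Bravo, has 10), so 2 is optimal.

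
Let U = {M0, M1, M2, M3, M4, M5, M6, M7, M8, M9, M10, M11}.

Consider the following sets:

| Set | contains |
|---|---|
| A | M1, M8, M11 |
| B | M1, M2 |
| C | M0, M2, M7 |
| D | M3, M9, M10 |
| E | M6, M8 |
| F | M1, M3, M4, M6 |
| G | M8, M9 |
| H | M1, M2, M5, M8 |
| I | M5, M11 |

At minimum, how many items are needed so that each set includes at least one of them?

4

The 4 items {M2, M6, M9, M11} hit every set.
The sets C, F, G, I are pairwise disjoint, so any hitting set needs a separate item for each — at least 4. Hence 4 is optimal.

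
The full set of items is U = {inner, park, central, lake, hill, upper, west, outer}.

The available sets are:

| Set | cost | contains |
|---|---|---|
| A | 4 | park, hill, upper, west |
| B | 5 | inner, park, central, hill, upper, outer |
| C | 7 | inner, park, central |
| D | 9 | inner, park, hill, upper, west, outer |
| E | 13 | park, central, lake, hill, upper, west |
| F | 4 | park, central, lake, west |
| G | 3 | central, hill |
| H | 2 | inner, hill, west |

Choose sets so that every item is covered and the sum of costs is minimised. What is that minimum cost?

B, F together cover every item (B ∪ F = {inner, park, central, lake, hill, upper, west, outer}); total cost 5 + 4 = 9.
The greedy pick H, B, F costs 11; no covering selection beats 9.

9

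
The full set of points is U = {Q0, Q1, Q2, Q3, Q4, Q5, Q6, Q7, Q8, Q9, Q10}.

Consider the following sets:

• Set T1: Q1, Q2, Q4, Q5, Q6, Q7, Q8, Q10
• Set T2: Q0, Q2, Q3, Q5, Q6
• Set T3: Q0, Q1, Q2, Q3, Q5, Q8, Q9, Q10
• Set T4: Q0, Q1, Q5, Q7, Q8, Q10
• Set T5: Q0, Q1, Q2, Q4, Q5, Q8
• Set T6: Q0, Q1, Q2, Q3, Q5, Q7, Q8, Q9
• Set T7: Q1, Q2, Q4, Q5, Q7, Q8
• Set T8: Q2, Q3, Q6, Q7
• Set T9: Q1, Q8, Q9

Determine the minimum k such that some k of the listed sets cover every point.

2

T1 and T3 together: T1 ∪ T3 = {Q0, Q1, Q2, Q3, Q4, Q5, Q6, Q7, Q8, Q9, Q10} — every point is covered.
No single set has all 11 points (the largest, T1, has 8), so 2 is optimal.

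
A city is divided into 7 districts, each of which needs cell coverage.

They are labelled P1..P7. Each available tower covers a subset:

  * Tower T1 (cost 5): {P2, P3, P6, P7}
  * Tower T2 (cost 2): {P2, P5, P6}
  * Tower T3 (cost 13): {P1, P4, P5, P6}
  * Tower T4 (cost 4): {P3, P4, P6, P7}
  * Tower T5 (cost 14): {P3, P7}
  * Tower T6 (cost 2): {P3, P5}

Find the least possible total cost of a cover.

T1, T3 together cover every district (T1 ∪ T3 = {P1, P2, P3, P4, P5, P6, P7}); total cost 5 + 13 = 18.
The greedy pick T2, T4, T3 costs 19; no covering selection beats 18.

18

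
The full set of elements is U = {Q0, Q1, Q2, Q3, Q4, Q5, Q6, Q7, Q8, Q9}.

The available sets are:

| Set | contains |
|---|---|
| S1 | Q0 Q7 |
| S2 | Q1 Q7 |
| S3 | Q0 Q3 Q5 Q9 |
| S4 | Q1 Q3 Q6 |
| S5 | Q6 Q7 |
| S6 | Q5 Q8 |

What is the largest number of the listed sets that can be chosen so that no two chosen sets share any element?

3

S1, S4, S6 are pairwise disjoint (S1={Q0,Q7}; S4={Q1,Q3,Q6}; S6={Q5,Q8}).
Every remaining set overlaps one of these, and no 4 of the listed sets are pairwise disjoint, so 3 is the maximum.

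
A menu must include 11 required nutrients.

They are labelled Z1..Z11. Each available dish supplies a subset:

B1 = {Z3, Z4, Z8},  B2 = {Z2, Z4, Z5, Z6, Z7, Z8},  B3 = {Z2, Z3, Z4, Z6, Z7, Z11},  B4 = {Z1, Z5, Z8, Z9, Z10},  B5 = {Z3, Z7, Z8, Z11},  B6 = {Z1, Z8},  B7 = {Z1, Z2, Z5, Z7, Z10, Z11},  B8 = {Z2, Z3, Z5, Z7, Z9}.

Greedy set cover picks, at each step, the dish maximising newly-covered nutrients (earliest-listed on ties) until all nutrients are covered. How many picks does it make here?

Greedy: pick B2 (covers 6 new) → pick B4 (covers 3 new) → pick B3 (covers 2 new). Total picks: 3.
(The true minimum cover uses only 2 dishes, so greedy is not optimal here.)

3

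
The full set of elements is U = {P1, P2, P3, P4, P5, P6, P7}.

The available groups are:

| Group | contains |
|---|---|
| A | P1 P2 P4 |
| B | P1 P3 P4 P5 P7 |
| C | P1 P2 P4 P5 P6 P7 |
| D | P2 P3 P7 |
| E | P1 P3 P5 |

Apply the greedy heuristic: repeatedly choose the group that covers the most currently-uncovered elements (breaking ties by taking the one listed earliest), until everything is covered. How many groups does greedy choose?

Greedy: pick C (covers 6 new) → pick B (covers 1 new). Total picks: 2.

2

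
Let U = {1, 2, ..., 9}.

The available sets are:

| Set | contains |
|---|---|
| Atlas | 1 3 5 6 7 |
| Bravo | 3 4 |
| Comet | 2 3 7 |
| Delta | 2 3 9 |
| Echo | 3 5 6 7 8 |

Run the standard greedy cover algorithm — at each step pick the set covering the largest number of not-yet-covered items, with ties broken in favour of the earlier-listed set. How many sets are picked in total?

4

Greedy: pick Atlas (covers 5 new) → pick Delta (covers 2 new) → pick Bravo (covers 1 new) → pick Echo (covers 1 new). Total picks: 4.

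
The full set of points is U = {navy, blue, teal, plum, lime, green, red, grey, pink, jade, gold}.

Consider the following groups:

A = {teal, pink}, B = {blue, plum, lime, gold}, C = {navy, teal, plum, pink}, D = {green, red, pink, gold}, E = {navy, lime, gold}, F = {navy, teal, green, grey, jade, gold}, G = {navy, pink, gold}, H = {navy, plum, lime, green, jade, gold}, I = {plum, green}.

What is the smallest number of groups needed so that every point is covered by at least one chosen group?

3

B, D, and F cover everything between them: the union {navy, blue, teal, plum, lime, green, red, grey, pink, jade, gold} is all of U.
Only B contains blue, so B is forced; the remaining 7 points need at least 2 more groups (each remaining group adds at most 5) — so at least 3 groups are needed, and 3 is optimal.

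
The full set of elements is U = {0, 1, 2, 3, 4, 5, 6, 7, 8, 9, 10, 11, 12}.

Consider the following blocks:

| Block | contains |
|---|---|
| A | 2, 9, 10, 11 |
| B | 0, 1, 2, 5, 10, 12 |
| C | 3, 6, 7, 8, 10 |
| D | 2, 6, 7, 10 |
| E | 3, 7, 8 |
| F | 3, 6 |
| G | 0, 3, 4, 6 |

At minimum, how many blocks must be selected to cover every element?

4

A and B and C and G together: A ∪ B ∪ C ∪ G = {0, 1, 2, 3, 4, 5, 6, 7, 8, 9, 10, 11, 12} — every element is covered.
Only A contains 9, so A is forced; the remaining 9 elements need at least 3 more blocks (each remaining block adds at most 4) — so at least 4 blocks are needed, and 4 is optimal.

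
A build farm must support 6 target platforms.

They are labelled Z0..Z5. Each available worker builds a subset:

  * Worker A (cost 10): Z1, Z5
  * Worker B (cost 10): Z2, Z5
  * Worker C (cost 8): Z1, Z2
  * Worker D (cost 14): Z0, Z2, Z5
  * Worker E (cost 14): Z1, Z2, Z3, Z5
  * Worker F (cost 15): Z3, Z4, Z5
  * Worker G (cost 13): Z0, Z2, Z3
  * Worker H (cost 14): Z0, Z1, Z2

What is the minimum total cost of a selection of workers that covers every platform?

29

F, H together cover every platform (F ∪ H = {Z0, Z1, Z2, Z3, Z4, Z5}); total cost 15 + 14 = 29.
The greedy pick E, G, F costs 42; no covering selection beats 29.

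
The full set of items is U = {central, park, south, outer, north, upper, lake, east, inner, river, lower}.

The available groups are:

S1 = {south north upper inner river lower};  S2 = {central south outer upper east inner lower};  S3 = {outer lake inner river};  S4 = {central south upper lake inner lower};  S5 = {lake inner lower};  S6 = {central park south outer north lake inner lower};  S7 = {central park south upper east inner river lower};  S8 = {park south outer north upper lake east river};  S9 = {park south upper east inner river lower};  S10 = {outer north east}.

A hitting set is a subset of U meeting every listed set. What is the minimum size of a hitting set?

Take H = {north, inner}. Each listed group contains at least one of these, so H is a hitting set of size 2.
The groups S4, S10 are pairwise disjoint, so any hitting set needs a separate item for each — at least 2. Hence 2 is optimal.

2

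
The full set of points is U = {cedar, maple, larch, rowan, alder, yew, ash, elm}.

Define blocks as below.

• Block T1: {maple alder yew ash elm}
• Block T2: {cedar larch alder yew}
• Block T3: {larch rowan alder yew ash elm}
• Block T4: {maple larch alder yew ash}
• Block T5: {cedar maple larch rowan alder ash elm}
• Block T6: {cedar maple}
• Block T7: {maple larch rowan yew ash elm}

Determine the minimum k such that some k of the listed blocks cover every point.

Take {T2, T5}. Their union is {cedar, maple, larch, rowan, alder, yew, ash, elm}, which is all 8 points.
No single block has all 8 points (the largest, T5, has 7), so 2 is optimal.

2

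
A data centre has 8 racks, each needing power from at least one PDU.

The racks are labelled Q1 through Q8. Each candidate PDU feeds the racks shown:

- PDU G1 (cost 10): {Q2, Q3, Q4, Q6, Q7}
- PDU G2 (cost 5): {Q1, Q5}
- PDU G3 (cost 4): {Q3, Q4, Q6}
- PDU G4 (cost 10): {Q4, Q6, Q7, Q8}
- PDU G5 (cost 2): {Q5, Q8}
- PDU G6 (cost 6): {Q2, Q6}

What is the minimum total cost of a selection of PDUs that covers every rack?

G1, G2, G5 together cover every rack (G1 ∪ G2 ∪ G5 = {Q1, Q2, Q3, Q4, Q5, Q6, Q7, Q8}); total cost 10 + 5 + 2 = 17.
The greedy pick G5, G3, G1, G2 costs 21; no covering selection beats 17.

17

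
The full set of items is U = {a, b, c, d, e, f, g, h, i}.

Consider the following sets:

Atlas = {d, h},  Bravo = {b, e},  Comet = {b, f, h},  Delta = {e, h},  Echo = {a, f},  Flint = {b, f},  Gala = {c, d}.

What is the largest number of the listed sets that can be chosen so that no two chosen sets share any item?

3

Delta, Echo, Gala are pairwise disjoint (Delta={e,h}; Echo={a,f}; Gala={c,d}).
Every remaining set overlaps one of these, and no 4 of the listed sets are pairwise disjoint, so 3 is the maximum.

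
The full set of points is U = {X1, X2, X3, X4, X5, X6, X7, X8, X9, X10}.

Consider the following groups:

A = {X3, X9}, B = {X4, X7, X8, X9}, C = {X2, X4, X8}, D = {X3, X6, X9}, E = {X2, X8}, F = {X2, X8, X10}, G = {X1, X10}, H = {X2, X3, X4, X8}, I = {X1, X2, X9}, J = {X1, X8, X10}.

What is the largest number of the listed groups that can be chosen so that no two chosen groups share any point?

D, E, G are pairwise disjoint (D={X3,X6,X9}; E={X2,X8}; G={X1,X10}).
Every remaining group overlaps one of these, and no 4 of the listed groups are pairwise disjoint, so 3 is the maximum.

3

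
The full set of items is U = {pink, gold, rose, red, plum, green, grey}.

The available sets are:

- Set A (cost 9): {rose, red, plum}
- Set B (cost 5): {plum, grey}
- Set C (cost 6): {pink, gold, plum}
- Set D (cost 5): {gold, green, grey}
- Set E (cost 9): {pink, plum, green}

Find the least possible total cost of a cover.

A, C, D together cover every item (A ∪ C ∪ D = {pink, gold, rose, red, plum, green, grey}); total cost 9 + 6 + 5 = 20.
No covering selection has total cost below 20.

20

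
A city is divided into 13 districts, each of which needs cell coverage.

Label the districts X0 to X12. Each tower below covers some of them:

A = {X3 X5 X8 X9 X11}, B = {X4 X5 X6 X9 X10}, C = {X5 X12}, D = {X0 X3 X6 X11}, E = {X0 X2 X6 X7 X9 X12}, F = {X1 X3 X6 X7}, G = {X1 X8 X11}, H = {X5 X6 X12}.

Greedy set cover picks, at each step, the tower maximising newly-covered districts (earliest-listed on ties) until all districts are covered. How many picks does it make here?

4

Greedy: pick E (covers 6 new) → pick A (covers 4 new) → pick B (covers 2 new) → pick F (covers 1 new). Total picks: 4.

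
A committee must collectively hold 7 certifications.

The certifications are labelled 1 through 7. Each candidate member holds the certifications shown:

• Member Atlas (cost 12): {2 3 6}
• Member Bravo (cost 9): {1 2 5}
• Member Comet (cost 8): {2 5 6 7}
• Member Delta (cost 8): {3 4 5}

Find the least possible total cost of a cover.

Bravo, Comet, Delta together cover every certification (Bravo ∪ Comet ∪ Delta = {1, 2, 3, 4, 5, 6, 7}); total cost 9 + 8 + 8 = 25.
No covering selection has total cost below 25.

25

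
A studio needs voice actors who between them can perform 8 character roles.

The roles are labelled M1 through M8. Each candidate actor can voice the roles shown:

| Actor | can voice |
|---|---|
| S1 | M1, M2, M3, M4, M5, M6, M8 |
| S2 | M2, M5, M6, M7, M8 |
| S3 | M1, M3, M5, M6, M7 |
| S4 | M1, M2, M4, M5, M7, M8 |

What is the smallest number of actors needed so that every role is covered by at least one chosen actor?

Take {S1, S4}. Their union is {M1, M2, M3, M4, M5, M6, M7, M8}, which is all 8 roles.
No single actor has all 8 roles (the largest, S1, has 7), so 2 is optimal.

2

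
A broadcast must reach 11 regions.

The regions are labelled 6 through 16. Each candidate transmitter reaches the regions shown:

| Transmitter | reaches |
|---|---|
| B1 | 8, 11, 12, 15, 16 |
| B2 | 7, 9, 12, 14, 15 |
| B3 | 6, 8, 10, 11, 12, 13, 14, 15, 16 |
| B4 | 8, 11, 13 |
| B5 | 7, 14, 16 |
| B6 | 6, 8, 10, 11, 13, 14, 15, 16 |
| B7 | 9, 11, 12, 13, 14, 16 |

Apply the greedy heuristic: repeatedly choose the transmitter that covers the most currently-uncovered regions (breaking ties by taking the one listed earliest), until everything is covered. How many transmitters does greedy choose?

2

Greedy: pick B3 (covers 9 new) → pick B2 (covers 2 new). Total picks: 2.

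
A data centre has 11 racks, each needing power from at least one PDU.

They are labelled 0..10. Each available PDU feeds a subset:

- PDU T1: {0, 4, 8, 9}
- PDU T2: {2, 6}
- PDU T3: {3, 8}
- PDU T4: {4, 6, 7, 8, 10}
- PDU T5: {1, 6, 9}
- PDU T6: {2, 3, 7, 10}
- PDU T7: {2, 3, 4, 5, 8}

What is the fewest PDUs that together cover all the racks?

4

Take {T1, T5, T6, T7}. Their union is {0, 1, 2, 3, 4, 5, 6, 7, 8, 9, 10}, which is all 11 racks.
No 3 of the 7 PDUs cover everything (all 35 combinations miss at least one rack), so 4 is optimal.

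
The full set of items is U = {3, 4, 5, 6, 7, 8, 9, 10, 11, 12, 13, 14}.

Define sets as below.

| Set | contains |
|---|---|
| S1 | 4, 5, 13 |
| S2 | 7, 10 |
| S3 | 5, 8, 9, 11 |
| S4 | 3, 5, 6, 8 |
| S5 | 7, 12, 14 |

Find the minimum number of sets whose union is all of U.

Take {S1, S2, S3, S4, S5}. Their union is {3, 4, 5, 6, 7, 8, 9, 10, 11, 12, 13, 14}, which is all 12 items.
No 4 of the 5 sets cover everything (all 5 combinations miss at least one item), so 5 is optimal.

5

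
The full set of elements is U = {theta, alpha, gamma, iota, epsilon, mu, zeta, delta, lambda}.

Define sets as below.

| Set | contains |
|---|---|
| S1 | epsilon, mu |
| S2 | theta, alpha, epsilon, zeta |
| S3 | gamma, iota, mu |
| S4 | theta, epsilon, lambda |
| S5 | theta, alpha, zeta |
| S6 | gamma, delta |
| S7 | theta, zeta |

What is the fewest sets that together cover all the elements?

S2 and S3 and S4 and S6 together: S2 ∪ S3 ∪ S4 ∪ S6 = {theta, alpha, gamma, iota, epsilon, mu, zeta, delta, lambda} — every element is covered.
No 3 of the 7 sets cover everything (all 35 combinations miss at least one element), so 4 is optimal.

4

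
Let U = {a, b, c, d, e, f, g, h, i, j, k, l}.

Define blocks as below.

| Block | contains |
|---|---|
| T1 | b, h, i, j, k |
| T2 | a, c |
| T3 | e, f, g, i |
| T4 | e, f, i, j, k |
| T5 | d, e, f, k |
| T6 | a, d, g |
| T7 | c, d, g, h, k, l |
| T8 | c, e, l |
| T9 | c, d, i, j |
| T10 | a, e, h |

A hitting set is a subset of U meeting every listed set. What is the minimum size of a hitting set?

4

Take T = {a, b, d, e}. Each listed block contains at least one of these, so T is a hitting set of size 4.
No choice of 3 items meets every block, so 4 is the minimum.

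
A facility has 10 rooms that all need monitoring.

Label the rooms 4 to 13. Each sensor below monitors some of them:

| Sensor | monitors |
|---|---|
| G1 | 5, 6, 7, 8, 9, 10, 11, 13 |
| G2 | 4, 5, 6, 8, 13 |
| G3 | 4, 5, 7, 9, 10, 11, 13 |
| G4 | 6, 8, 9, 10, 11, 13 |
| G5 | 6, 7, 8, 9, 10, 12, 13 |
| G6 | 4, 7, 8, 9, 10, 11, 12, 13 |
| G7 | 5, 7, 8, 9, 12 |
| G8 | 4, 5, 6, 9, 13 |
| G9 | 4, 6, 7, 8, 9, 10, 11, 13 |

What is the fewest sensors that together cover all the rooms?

2

G1 and G6 together: G1 ∪ G6 = {4, 5, 6, 7, 8, 9, 10, 11, 12, 13} — every room is covered.
No single sensor has all 10 rooms (the largest, G1, has 8), so 2 is optimal.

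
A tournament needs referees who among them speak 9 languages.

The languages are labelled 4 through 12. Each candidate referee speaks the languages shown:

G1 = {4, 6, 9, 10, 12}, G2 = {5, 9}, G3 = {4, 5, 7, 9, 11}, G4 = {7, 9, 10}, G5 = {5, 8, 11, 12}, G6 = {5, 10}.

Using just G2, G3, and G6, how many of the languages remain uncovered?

Union of G2, G3, G6 = {4, 5, 7, 9, 10, 11}.
Not covered: 6, 8, 12 — 3 languages.

3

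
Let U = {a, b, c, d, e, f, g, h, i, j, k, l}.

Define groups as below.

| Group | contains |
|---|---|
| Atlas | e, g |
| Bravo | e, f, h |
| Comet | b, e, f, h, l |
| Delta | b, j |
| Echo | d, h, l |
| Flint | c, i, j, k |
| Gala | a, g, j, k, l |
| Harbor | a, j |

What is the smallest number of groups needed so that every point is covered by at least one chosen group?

4

Take {Comet, Echo, Flint, Gala}. Their union is {a, b, c, d, e, f, g, h, i, j, k, l}, which is all 12 points.
Only Echo contains d, so Echo is forced; the remaining 9 points need at least 3 more groups (each remaining group adds at most 4) — so at least 4 groups are needed, and 4 is optimal.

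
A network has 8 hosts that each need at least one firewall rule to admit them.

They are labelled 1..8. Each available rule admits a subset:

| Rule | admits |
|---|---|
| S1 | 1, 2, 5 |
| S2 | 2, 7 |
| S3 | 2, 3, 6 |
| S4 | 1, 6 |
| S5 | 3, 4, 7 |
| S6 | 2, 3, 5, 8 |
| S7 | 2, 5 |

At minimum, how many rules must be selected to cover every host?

3

Take {S4, S5, S6}. Their union is {1, 2, 3, 4, 5, 6, 7, 8}, which is all 8 hosts.
Only S5 contains 4, so S5 is forced; the remaining 5 hosts need at least 2 more rules (each remaining rule adds at most 3) — so at least 3 rules are needed, and 3 is optimal.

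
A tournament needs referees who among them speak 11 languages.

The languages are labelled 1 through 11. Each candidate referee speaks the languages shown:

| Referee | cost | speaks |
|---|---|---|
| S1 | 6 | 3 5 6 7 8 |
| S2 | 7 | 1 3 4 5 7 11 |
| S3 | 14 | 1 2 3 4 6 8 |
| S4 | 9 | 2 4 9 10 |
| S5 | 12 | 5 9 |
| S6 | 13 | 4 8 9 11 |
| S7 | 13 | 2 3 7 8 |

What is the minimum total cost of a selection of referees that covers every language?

S1, S2, S4 together cover every language (S1 ∪ S2 ∪ S4 = {1, 2, 3, 4, 5, 6, 7, 8, 9, 10, 11}); total cost 6 + 7 + 9 = 22.
No covering selection has total cost below 22.

22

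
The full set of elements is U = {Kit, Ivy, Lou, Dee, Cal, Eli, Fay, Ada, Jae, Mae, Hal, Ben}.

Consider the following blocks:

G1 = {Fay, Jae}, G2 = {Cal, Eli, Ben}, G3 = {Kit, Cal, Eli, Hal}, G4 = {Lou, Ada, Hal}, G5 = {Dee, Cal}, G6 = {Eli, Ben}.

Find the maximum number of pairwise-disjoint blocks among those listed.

G1, G4, G5, G6 are pairwise disjoint (G1={Fay,Jae}; G4={Lou,Ada,Hal}; G5={Dee,Cal}; G6={Eli,Ben}).
Every remaining block overlaps one of these, and no 5 of the listed blocks are pairwise disjoint, so 4 is the maximum.

4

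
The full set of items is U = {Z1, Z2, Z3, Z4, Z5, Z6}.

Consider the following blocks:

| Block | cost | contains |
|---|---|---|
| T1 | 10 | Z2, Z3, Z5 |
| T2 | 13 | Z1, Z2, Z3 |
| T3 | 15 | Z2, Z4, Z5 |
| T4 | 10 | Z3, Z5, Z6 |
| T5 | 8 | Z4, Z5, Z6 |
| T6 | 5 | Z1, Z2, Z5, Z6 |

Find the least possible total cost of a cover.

21

T2, T5 together cover every item (T2 ∪ T5 = {Z1, Z2, Z3, Z4, Z5, Z6}); total cost 13 + 8 = 21.
The greedy pick T6, T5, T1 costs 23; no covering selection beats 21.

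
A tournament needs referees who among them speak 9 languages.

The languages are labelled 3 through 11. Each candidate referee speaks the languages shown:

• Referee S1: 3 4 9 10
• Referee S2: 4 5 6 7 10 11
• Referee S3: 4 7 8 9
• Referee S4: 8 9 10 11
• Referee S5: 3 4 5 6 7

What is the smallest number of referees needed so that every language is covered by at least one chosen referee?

S4 and S5 together: S4 ∪ S5 = {3, 4, 5, 6, 7, 8, 9, 10, 11} — every language is covered.
No single referee has all 9 languages (the largest, S2, has 6), so 2 is optimal.

2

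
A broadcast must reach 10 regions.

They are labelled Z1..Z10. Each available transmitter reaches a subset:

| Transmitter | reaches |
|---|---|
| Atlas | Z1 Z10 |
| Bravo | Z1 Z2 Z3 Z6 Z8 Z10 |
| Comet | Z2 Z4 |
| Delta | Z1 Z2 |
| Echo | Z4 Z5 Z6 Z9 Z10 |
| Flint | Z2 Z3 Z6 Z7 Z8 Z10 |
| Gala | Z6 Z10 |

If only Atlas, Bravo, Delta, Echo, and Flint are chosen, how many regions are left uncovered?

Union of Atlas, Bravo, Delta, Echo, Flint = {Z1, Z2, Z3, Z4, Z5, Z6, Z7, Z8, Z9, Z10} — that's every region, so 0 are uncovered.

0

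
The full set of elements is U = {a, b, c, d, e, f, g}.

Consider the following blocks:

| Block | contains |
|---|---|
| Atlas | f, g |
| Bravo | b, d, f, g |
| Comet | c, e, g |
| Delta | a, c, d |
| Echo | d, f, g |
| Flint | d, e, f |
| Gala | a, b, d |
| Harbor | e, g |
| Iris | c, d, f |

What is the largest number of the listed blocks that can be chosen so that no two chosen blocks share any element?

2

Delta, Harbor are pairwise disjoint (Delta={a,c,d}; Harbor={e,g}).
Every remaining block overlaps one of these, and no 3 of the listed blocks are pairwise disjoint, so 2 is the maximum.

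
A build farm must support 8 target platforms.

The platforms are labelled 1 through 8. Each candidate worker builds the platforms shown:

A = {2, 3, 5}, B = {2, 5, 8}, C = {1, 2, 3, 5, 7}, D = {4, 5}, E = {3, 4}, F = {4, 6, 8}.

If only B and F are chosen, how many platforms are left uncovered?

3

Union of B, F = {2, 4, 5, 6, 8}.
Not covered: 1, 3, 7 — 3 platforms.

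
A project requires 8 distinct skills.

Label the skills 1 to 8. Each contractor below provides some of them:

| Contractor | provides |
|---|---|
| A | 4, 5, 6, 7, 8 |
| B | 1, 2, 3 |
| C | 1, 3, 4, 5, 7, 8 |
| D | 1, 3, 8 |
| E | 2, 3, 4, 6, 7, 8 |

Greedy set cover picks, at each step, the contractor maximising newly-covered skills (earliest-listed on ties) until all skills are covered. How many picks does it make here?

2

Greedy: pick C (covers 6 new) → pick E (covers 2 new). Total picks: 2.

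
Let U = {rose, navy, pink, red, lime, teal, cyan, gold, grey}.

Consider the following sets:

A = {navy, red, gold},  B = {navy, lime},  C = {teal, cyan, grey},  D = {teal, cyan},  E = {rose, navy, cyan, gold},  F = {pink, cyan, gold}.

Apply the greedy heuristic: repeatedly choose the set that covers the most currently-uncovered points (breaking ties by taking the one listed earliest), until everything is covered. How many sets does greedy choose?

Greedy: pick E (covers 4 new) → pick C (covers 2 new) → pick A (covers 1 new) → pick B (covers 1 new) → pick F (covers 1 new). Total picks: 5.

5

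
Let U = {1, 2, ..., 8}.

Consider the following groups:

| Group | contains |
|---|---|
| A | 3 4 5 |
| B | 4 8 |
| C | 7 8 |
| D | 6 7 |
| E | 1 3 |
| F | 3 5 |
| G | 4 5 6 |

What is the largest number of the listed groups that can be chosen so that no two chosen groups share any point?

3

B, D, F are pairwise disjoint (B={4,8}; D={6,7}; F={3,5}).
Every remaining group overlaps one of these, and no 4 of the listed groups are pairwise disjoint, so 3 is the maximum.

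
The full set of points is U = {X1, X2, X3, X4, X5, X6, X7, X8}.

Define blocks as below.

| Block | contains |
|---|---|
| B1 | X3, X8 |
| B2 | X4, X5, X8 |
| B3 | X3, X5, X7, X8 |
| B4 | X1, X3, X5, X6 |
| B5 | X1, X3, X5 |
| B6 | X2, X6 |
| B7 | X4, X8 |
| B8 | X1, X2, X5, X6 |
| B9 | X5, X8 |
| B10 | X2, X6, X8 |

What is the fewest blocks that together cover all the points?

B2, B3, and B8 cover everything between them: the union {X1, X2, X3, X4, X5, X6, X7, X8} is all of U.
Only B3 contains X7, so B3 is forced; the remaining 4 points need at least 2 more blocks (each remaining block adds at most 3) — so at least 3 blocks are needed, and 3 is optimal.

3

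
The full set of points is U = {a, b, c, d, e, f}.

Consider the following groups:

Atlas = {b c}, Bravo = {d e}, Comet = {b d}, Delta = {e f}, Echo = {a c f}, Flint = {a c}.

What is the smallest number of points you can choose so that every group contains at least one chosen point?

3

H = {a, b, e} meets every group (each contains at least one member of H), and |H| = 3.
The groups Comet, Delta, Flint are pairwise disjoint, so any hitting set needs a separate point for each — at least 3. Hence 3 is optimal.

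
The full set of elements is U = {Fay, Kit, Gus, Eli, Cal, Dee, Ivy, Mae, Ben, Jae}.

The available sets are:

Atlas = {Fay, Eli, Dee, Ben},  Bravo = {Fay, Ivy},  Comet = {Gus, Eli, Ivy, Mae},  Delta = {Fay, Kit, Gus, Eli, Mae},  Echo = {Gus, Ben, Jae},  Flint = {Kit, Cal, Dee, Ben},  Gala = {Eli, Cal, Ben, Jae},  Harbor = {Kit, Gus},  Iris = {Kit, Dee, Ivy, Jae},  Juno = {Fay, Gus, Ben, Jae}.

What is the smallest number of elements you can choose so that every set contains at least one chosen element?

H = {Kit, Ivy, Ben} meets every set (each contains at least one member of H), and |H| = 3.
The sets Bravo, Gala, Harbor are pairwise disjoint, so any hitting set needs a separate element for each — at least 3. Hence 3 is optimal.

3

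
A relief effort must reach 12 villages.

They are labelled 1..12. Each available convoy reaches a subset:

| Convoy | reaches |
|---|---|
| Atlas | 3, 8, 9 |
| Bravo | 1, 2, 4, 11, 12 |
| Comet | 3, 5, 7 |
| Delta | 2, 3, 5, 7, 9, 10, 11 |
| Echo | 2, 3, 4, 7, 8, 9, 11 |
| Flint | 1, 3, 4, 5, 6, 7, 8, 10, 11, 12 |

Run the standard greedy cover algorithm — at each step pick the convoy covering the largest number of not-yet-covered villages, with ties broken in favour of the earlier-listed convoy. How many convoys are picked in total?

2

Greedy: pick Flint (covers 10 new) → pick Delta (covers 2 new). Total picks: 2.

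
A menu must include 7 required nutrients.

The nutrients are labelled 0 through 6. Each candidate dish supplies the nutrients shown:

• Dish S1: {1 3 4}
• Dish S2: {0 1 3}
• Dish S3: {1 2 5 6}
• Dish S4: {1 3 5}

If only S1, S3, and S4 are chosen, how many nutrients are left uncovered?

1

Union of S1, S3, S4 = {1, 2, 3, 4, 5, 6}.
Not covered: 0 — 1 nutrient.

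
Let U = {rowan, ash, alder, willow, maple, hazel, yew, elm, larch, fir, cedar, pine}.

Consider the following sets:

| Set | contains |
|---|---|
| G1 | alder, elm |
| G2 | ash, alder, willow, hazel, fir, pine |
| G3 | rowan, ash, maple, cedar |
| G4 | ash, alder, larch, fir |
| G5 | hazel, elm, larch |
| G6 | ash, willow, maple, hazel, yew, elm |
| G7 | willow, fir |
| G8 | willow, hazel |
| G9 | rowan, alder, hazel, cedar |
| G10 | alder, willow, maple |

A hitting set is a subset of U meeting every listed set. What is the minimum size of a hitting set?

The 4 elements {alder, willow, hazel, cedar} hit every set.
No choice of 3 elements meets every set, so 4 is the minimum.

4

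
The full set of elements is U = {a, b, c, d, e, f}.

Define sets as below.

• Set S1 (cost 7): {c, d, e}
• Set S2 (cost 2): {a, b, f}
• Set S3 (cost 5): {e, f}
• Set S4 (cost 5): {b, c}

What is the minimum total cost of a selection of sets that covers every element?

S1, S2 together cover every element (S1 ∪ S2 = {a, b, c, d, e, f}); total cost 7 + 2 = 9.
No covering selection has total cost below 9.

9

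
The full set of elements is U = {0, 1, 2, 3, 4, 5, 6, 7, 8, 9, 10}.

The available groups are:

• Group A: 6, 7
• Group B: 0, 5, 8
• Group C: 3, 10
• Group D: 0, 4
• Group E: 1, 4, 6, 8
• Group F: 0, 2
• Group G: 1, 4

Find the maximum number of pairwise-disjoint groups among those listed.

4

A, B, C, G are pairwise disjoint (A={6,7}; B={0,5,8}; C={3,10}; G={1,4}).
Every remaining group overlaps one of these, and no 5 of the listed groups are pairwise disjoint, so 4 is the maximum.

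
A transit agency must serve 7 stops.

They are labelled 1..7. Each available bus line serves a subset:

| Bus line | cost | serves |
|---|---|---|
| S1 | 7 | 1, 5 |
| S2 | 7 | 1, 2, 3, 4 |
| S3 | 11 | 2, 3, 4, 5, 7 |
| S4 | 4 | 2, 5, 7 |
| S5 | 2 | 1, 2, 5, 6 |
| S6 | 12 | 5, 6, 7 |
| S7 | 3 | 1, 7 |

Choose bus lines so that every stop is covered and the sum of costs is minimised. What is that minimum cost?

S2, S5, S7 together cover every stop (S2 ∪ S5 ∪ S7 = {1, 2, 3, 4, 5, 6, 7}); total cost 7 + 2 + 3 = 12.
No covering selection has total cost below 12.

12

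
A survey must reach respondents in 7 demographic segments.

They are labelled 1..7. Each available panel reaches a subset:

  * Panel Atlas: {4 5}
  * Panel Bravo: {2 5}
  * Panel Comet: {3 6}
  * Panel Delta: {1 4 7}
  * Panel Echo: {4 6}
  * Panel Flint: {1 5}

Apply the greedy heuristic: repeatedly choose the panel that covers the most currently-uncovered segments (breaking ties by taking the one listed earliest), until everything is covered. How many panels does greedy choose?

Greedy: pick Delta (covers 3 new) → pick Bravo (covers 2 new) → pick Comet (covers 2 new). Total picks: 3.

3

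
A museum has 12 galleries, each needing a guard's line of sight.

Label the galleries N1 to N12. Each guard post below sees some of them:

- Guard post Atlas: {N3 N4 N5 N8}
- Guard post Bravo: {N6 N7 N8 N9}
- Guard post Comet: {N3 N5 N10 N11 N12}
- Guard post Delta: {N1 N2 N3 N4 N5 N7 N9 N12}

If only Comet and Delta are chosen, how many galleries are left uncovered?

Union of Comet, Delta = {N1, N2, N3, N4, N5, N7, N9, N10, N11, N12}.
Not covered: N6, N8 — 2 galleries.

2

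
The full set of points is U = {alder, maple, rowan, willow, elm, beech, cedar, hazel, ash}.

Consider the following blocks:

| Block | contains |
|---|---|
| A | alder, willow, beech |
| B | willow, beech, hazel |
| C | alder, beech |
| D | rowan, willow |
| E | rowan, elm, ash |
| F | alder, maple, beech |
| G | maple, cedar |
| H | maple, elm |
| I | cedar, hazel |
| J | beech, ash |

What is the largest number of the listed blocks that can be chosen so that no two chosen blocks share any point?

D, H, I, J are pairwise disjoint (D={rowan,willow}; H={maple,elm}; I={cedar,hazel}; J={beech,ash}).
Every remaining block overlaps one of these, and no 5 of the listed blocks are pairwise disjoint, so 4 is the maximum.

4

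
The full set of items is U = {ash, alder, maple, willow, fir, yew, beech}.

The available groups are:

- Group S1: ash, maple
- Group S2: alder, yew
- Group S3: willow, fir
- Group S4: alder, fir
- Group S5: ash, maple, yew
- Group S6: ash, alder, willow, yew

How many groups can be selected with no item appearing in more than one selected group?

S1, S2, S3 are pairwise disjoint (S1={ash,maple}; S2={alder,yew}; S3={willow,fir}).
Every remaining group overlaps one of these, and no 4 of the listed groups are pairwise disjoint, so 3 is the maximum.

3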